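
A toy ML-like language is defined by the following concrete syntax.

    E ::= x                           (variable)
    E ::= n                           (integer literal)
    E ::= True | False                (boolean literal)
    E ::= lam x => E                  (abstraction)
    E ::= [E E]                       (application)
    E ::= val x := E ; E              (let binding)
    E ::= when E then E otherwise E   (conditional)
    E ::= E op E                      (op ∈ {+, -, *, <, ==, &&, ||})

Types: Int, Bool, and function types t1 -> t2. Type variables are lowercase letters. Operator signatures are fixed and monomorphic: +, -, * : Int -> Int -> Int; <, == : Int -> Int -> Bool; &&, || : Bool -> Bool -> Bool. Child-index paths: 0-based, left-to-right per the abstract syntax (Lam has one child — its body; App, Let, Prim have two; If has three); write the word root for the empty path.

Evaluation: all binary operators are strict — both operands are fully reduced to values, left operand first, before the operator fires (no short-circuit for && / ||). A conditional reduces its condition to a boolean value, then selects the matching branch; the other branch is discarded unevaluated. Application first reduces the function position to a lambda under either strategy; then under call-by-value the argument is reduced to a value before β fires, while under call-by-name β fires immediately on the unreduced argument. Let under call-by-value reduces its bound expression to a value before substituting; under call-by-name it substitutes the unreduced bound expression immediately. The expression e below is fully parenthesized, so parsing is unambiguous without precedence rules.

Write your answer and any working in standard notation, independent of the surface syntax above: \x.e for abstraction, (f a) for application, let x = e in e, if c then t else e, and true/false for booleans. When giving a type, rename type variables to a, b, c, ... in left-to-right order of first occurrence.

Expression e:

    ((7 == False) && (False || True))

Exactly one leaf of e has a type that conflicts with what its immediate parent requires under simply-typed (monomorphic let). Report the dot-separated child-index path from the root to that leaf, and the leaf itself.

Working:
  unify Int ~ Int
  unify Bool ~ Int
  FAIL: mismatch Bool ~ Int

Answer: 0.1 : false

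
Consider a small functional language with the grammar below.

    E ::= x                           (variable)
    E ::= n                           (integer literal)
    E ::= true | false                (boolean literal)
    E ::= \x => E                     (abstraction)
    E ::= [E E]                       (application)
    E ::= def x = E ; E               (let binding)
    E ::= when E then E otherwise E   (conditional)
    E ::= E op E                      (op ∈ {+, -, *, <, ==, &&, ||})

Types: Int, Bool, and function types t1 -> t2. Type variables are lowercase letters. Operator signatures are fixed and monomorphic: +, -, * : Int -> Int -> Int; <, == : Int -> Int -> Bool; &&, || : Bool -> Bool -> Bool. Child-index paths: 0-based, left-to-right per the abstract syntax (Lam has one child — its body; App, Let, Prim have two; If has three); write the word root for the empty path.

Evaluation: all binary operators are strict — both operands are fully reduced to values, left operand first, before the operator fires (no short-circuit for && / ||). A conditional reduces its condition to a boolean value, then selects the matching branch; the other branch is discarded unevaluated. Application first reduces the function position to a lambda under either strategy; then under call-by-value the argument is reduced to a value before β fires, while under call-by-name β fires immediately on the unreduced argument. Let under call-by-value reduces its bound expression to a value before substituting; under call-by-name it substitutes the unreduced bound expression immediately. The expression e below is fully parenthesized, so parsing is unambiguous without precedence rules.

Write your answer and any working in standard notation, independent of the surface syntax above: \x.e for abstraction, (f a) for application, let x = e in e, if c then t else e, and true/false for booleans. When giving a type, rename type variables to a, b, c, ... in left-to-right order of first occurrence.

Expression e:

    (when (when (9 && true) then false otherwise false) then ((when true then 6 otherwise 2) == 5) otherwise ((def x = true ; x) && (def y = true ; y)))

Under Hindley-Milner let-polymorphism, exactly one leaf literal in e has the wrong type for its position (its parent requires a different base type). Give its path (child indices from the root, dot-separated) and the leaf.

Trace:
  unify Int ~ Bool
  FAIL: mismatch Int ~ Bool

Answer: 0.0.0 : 9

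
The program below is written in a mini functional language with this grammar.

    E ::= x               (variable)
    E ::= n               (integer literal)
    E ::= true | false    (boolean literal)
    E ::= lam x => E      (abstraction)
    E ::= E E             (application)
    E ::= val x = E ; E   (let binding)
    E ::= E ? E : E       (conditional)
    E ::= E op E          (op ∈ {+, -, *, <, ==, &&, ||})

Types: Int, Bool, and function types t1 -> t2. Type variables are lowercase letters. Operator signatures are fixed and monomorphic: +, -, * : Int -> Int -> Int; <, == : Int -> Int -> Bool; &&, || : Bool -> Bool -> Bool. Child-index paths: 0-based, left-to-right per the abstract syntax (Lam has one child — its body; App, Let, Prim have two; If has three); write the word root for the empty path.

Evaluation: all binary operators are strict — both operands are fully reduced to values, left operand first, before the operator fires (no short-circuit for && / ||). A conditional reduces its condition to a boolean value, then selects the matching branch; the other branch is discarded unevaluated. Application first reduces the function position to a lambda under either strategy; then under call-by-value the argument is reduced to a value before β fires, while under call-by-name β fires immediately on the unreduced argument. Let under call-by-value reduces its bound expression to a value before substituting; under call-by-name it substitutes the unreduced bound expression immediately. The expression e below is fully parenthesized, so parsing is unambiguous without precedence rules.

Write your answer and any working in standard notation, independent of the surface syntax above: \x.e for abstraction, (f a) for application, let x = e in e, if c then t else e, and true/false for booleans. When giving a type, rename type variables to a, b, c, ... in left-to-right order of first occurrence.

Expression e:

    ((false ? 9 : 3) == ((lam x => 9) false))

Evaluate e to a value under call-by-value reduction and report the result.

Derivation:
step 0: ((if false then 9 else 3) == ((\x.9) false))
step 1: [if@0] (3 == ((\x.9) false))
step 2: [beta@1] (3 == 9)
step 3: [delta@root] false

Answer: false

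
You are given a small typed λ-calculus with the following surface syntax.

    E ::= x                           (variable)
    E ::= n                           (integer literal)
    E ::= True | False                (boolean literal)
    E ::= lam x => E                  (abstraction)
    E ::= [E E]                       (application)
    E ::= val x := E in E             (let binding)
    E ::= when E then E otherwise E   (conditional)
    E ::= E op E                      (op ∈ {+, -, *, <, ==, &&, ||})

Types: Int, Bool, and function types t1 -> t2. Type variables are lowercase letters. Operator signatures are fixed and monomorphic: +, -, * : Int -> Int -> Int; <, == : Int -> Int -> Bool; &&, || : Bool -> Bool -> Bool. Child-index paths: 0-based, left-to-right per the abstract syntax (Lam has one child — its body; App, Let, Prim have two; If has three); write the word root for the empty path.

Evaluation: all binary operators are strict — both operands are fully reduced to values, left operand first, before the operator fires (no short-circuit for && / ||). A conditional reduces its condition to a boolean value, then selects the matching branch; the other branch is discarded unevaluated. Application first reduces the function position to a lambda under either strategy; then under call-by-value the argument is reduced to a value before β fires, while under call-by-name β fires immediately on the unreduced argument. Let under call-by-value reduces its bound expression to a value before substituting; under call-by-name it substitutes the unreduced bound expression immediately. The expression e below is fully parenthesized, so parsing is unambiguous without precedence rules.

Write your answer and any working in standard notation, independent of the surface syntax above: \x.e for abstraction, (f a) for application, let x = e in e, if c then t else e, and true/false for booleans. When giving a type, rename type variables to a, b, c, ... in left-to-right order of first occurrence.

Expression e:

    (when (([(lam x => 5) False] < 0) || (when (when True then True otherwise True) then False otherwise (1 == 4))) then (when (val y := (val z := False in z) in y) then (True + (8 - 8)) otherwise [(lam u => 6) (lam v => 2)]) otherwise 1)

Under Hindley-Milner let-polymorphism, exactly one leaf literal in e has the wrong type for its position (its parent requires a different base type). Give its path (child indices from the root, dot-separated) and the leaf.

Answer: 1.1.0 : true

Derivation:
\x._ : a -> Int
  unify a -> Int ~ Bool -> b
  unify a ~ Bool
  unify Int ~ b
_ _ : Int
  unify Int ~ Int
  unify Int ~ Int
  unify Bool ~ Bool
  unify Bool ~ Bool
  unify Bool ~ Bool
  unify Bool ~ Bool
  unify Int ~ Int
  unify Int ~ Int
  unify Bool ~ Bool
  unify Bool ~ Bool
  unify Bool ~ Bool
let z : Bool
z : Bool
let y : Bool
y : Bool
  unify Bool ~ Bool
  unify Bool ~ Int
  FAIL: mismatch Bool ~ Int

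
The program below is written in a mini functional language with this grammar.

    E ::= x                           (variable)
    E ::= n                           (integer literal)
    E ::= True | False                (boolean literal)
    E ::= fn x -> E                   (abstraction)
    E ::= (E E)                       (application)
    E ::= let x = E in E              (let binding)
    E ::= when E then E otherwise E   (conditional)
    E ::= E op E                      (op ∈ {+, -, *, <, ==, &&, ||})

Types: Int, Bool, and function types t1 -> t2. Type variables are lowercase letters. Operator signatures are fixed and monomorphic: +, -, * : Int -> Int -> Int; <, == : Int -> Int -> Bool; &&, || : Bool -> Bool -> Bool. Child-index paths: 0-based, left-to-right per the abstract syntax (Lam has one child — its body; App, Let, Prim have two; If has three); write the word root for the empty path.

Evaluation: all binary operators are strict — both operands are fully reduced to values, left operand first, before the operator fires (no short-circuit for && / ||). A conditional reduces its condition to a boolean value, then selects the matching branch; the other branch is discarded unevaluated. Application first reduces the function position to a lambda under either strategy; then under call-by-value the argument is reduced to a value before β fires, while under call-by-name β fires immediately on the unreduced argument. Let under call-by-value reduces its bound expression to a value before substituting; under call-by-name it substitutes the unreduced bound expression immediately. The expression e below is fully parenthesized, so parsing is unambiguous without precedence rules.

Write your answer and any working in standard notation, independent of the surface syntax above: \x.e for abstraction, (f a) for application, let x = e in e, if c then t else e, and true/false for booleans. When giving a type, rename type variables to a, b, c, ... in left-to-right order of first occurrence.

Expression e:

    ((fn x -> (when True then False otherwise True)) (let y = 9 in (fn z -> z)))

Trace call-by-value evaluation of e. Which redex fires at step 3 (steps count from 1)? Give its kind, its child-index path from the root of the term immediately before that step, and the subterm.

Answer: if at root : (if true then false else true)

Trace:
step 0: ((\x.(if true then false else true)) (let y = 9 in (\z.z)))
step 1: [let@1] ((\x.(if true then false else true)) (\z.z))
step 2: [beta@root] (if true then false else true)
step 3: [if@root] false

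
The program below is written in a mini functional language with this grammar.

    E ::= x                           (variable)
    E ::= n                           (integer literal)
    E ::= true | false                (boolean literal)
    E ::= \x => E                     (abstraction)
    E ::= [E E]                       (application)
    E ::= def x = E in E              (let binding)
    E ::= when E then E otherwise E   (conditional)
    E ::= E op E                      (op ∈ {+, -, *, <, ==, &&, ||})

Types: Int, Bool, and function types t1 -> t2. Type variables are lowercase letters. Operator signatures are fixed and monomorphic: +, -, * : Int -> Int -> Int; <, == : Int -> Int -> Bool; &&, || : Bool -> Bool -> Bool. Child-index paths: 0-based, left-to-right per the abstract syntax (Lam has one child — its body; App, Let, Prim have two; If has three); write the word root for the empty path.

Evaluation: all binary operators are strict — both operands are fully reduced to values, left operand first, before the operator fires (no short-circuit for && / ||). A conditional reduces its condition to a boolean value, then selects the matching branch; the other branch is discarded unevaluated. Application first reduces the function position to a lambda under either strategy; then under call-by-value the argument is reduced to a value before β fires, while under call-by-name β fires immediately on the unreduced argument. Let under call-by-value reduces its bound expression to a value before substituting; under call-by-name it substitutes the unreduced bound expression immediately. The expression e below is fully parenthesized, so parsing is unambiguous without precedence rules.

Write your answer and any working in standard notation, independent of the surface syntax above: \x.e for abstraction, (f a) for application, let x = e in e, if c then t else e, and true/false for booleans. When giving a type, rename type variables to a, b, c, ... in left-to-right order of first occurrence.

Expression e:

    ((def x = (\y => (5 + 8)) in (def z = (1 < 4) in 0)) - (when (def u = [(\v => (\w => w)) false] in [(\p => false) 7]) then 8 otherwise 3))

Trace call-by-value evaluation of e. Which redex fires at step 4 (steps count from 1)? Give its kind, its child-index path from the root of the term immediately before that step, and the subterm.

Trace:
step 0: ((let x = (\y.(5 + 8)) in (let z = (1 < 4) in 0)) - (if (let u = ((\v.(\w.w)) false) in ((\p.false) 7)) then 8 else 3))
step 1: [let@0] ((let z = (1 < 4) in 0) - (if (let u = ((\v.(\w.w)) false) in ((\p.false) 7)) then 8 else 3))
step 2: [delta@0.0] ((let z = true in 0) - (if (let u = ((\v.(\w.w)) false) in ((\p.false) 7)) then 8 else 3))
step 3: [let@0] (0 - (if (let u = ((\v.(\w.w)) false) in ((\p.false) 7)) then 8 else 3))
step 4: [beta@1.0.0] (0 - (if (let u = (\w.w) in ((\p.false) 7)) then 8 else 3))

Answer: beta at 1.0.0 : ((\v.(\w.w)) false)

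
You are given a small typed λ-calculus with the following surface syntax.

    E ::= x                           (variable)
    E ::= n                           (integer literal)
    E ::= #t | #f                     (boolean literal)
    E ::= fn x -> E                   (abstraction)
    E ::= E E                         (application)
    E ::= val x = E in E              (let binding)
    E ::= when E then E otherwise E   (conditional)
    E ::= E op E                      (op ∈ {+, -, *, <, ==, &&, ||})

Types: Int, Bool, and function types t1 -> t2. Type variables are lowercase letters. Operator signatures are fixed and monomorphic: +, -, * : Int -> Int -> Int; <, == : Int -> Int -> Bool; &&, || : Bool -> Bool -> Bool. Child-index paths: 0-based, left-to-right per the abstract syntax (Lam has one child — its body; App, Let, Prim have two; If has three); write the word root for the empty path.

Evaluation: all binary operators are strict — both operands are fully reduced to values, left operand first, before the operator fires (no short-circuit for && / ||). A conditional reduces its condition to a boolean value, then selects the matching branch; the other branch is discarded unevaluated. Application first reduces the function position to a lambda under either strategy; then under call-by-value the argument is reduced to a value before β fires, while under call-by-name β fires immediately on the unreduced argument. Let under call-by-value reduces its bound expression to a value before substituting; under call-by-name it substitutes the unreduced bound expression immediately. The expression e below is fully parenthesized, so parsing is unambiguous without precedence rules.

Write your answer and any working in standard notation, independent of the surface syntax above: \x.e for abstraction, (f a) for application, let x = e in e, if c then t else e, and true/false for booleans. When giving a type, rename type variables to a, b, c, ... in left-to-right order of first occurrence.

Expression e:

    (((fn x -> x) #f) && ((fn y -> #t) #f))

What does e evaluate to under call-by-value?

Derivation:
step 0: (((\x.x) false) && ((\y.true) false))
step 1: [beta@0] (false && ((\y.true) false))
step 2: [beta@1] (false && true)
step 3: [delta@root] false

Answer: false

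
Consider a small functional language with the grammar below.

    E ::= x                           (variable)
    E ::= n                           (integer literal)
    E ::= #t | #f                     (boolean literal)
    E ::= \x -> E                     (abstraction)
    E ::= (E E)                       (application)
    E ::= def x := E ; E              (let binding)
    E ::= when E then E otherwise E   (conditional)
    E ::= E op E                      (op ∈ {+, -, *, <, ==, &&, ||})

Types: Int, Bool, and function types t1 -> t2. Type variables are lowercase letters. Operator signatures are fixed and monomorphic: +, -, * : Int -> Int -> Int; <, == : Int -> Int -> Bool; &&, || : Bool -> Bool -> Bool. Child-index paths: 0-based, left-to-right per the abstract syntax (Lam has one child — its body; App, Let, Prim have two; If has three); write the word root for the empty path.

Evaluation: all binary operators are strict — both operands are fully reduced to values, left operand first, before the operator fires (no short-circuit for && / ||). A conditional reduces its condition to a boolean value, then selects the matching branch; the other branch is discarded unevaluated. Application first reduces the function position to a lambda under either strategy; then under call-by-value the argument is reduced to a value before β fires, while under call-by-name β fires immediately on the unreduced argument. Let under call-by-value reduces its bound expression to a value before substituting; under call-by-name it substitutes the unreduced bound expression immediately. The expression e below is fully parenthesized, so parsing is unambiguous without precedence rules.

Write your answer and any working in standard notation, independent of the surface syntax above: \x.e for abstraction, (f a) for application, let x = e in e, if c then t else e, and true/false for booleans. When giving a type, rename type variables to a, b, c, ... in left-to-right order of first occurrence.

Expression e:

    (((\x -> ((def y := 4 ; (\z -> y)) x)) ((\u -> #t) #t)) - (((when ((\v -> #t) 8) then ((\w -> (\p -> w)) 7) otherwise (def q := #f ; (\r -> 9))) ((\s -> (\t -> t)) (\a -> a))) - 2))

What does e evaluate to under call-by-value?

Answer: -1

Working:
step 0: (((\x.((let y = 4 in (\z.y)) x)) ((\u.true) true)) - (((if ((\v.true) 8) then ((\w.(\p.w)) 7) else (let q = false in (\r.9))) ((\s.(\t.t)) (\a.a))) - 2))
step 1: [beta@0.1] (((\x.((let y = 4 in (\z.y)) x)) true) - (((if ((\v.true) 8) then ((\w.(\p.w)) 7) else (let q = false in (\r.9))) ((\s.(\t.t)) (\a.a))) - 2))
step 2: [beta@0] (((let y = 4 in (\z.y)) true) - (((if ((\v.true) 8) then ((\w.(\p.w)) 7) else (let q = false in (\r.9))) ((\s.(\t.t)) (\a.a))) - 2))
step 3: [let@0.0] (((\z.4) true) - (((if ((\v.true) 8) then ((\w.(\p.w)) 7) else (let q = false in (\r.9))) ((\s.(\t.t)) (\a.a))) - 2))
step 4: [beta@0] (4 - (((if ((\v.true) 8) then ((\w.(\p.w)) 7) else (let q = false in (\r.9))) ((\s.(\t.t)) (\a.a))) - 2))
step 5: [beta@1.0.0.0] (4 - (((if true then ((\w.(\p.w)) 7) else (let q = false in (\r.9))) ((\s.(\t.t)) (\a.a))) - 2))
step 6: [if@1.0.0] (4 - ((((\w.(\p.w)) 7) ((\s.(\t.t)) (\a.a))) - 2))
step 7: [beta@1.0.0] (4 - (((\p.7) ((\s.(\t.t)) (\a.a))) - 2))
step 8: [beta@1.0.1] (4 - (((\p.7) (\t.t)) - 2))
step 9: [beta@1.0] (4 - (7 - 2))
step 10: [delta@1] (4 - 5)
step 11: [delta@root] -1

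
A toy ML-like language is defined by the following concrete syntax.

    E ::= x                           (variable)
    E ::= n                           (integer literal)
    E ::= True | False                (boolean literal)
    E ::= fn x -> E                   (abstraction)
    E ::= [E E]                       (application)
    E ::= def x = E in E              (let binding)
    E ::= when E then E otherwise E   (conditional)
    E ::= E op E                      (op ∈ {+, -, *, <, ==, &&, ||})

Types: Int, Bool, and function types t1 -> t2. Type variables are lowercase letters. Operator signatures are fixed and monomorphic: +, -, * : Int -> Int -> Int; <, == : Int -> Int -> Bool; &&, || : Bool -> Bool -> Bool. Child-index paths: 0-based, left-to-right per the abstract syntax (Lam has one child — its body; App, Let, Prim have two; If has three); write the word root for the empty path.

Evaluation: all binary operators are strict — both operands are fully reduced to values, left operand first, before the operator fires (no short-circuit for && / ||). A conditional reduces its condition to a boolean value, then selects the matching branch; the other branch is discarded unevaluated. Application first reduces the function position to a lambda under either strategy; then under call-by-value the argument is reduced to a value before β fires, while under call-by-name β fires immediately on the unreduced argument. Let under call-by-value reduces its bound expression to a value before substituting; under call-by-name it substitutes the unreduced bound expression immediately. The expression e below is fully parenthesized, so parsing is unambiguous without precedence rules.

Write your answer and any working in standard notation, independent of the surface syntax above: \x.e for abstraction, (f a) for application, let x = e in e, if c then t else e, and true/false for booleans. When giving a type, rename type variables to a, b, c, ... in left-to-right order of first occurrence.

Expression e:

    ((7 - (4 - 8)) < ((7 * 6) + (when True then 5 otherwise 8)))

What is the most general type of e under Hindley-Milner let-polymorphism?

Answer: Bool

Derivation:
  unify Int ~ Int
  unify Int ~ Int
  unify Int ~ Int
  unify Int ~ Int
  unify Int ~ Int
  unify Int ~ Int
  unify Int ~ Int
  unify Int ~ Int
  unify Bool ~ Bool
  unify Int ~ Int
  unify Int ~ Int
  unify Int ~ Int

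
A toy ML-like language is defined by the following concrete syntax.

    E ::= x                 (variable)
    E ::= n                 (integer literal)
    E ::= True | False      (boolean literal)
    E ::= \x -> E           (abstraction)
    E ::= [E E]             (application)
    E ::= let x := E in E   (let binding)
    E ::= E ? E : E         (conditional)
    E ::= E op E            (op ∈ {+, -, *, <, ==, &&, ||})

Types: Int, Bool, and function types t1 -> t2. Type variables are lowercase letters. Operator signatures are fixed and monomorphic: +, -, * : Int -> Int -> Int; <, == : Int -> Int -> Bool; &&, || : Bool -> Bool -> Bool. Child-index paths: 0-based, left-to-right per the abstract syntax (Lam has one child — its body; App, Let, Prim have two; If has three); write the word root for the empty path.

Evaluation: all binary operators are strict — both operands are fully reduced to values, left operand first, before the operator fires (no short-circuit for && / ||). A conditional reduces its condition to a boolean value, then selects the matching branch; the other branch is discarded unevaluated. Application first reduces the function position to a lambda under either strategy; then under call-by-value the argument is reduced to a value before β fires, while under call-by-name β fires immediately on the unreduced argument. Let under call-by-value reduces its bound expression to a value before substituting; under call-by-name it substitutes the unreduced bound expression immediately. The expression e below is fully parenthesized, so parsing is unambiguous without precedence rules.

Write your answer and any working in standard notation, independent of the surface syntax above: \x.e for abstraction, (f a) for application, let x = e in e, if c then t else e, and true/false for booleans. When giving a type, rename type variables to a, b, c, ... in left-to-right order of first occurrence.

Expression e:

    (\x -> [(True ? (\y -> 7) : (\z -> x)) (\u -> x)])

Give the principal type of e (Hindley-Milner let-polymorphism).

Derivation:
  unify Bool ~ Bool
\y._ : b -> Int
x : a
\z._ : c -> a
  unify b -> Int ~ c -> a
  unify b ~ c
  unify Int ~ a
x : Int
\u._ : d -> Int
  unify c -> Int ~ (d -> Int) -> e
  unify c ~ d -> Int
  unify Int ~ e
_ _ : Int
\x._ : Int -> Int

Answer: Int -> Int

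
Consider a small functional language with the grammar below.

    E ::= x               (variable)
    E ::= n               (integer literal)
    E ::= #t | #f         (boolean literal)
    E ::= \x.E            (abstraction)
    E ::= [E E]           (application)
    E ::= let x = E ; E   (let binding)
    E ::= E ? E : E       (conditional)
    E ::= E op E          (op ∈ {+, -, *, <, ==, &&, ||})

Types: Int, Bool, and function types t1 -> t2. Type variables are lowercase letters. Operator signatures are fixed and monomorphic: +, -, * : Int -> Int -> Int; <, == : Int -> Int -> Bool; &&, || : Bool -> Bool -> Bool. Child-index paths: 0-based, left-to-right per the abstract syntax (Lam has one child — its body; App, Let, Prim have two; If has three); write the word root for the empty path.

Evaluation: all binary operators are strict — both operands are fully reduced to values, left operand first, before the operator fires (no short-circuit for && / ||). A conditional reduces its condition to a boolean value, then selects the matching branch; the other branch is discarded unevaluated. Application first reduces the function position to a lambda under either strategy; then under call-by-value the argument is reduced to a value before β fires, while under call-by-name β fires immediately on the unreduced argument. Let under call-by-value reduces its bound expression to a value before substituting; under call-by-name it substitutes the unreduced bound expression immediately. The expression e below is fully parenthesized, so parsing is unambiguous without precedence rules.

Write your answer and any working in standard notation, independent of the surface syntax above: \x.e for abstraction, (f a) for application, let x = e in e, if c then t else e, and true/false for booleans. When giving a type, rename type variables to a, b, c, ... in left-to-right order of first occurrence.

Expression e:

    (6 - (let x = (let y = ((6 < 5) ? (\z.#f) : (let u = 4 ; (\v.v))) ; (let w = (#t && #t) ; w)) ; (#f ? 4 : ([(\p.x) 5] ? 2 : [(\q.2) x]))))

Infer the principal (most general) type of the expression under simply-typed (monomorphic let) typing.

Trace:
  unify Int ~ Int
  unify Int ~ Int
  unify Int ~ Int
  unify Bool ~ Bool
\z._ : a -> Bool
let u : Int
v : b
\v._ : b -> b
  unify a -> Bool ~ b -> b
  unify a ~ b
  unify Bool ~ b
let y : Bool -> Bool
  unify Bool ~ Bool
  unify Bool ~ Bool
let w : Bool
w : Bool
let x : Bool
  unify Bool ~ Bool
x : Bool
\p._ : c -> Bool
  unify c -> Bool ~ Int -> d
  unify c ~ Int
  unify Bool ~ d
_ _ : Bool
  unify Bool ~ Bool
\q._ : e -> Int
x : Bool
  unify e -> Int ~ Bool -> f
  unify e ~ Bool
  unify Int ~ f
_ _ : Int
  unify Int ~ Int
  unify Int ~ Int
  unify Int ~ Int

Answer: Int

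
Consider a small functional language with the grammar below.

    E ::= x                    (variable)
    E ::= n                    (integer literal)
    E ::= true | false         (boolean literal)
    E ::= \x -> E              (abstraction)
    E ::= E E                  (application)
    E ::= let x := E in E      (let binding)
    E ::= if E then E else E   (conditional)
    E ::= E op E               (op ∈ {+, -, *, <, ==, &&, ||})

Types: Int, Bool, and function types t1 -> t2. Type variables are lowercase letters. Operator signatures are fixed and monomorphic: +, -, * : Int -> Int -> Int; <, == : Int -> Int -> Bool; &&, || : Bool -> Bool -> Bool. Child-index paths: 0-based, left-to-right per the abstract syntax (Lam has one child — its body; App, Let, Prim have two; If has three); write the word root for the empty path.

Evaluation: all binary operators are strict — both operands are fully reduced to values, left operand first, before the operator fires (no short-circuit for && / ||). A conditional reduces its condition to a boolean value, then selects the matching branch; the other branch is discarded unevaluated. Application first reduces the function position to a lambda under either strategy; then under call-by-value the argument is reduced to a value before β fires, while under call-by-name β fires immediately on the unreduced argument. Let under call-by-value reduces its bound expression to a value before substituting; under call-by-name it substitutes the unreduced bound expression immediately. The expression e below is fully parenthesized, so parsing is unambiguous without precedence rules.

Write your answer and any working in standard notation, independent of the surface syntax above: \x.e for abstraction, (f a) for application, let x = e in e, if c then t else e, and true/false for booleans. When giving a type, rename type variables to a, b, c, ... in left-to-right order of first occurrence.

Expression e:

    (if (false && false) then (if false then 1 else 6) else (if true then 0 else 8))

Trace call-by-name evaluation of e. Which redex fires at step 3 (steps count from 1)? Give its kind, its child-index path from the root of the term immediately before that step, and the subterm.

Working:
step 0: (if (false && false) then (if false then 1 else 6) else (if true then 0 else 8))
step 1: [delta@0] (if false then (if false then 1 else 6) else (if true then 0 else 8))
step 2: [if@root] (if true then 0 else 8)
step 3: [if@root] 0

Answer: if at root : (if true then 0 else 8)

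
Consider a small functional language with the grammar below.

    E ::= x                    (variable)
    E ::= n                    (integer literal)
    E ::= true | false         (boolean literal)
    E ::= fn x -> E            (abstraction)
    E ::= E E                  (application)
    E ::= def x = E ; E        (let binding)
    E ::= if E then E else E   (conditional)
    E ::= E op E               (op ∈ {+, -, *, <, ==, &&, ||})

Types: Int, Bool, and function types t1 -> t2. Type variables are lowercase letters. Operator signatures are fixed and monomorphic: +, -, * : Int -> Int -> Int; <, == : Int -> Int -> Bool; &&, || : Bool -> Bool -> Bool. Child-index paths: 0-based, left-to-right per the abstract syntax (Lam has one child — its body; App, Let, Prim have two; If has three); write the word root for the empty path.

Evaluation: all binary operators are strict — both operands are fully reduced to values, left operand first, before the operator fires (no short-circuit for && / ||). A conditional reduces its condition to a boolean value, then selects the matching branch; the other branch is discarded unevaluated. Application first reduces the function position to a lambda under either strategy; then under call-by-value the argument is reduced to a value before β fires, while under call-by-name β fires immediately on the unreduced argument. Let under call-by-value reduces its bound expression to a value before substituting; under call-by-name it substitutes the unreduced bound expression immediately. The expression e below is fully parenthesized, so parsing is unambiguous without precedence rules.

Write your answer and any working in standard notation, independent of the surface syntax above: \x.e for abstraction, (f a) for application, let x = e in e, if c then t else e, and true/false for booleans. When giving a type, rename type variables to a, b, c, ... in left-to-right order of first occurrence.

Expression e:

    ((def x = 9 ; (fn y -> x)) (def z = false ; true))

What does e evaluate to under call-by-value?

Derivation:
step 0: ((let x = 9 in (\y.x)) (let z = false in true))
step 1: [let@0] ((\y.9) (let z = false in true))
step 2: [let@1] ((\y.9) true)
step 3: [beta@root] 9

Answer: 9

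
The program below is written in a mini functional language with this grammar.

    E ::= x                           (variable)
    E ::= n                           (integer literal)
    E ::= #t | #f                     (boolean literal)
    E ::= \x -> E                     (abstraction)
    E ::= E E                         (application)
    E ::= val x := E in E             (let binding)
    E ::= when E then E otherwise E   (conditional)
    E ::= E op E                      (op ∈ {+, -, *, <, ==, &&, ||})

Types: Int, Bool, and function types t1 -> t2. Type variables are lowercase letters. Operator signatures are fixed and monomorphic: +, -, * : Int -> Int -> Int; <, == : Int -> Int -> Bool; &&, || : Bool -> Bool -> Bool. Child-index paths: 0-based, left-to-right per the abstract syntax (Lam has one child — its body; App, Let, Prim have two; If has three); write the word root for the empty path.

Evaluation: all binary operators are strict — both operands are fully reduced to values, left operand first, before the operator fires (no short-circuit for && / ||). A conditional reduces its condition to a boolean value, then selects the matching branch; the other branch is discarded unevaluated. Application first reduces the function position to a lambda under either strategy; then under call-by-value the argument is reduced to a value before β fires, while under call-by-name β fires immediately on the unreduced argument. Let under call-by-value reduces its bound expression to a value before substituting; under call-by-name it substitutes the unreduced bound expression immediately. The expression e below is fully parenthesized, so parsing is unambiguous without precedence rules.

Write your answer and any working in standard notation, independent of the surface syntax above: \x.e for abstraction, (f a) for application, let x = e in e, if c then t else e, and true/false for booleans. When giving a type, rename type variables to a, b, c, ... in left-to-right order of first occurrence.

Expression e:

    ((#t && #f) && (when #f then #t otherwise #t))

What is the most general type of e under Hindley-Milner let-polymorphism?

Answer: Bool

Derivation:
  unify Bool ~ Bool
  unify Bool ~ Bool
  unify Bool ~ Bool
  unify Bool ~ Bool
  unify Bool ~ Bool
  unify Bool ~ Bool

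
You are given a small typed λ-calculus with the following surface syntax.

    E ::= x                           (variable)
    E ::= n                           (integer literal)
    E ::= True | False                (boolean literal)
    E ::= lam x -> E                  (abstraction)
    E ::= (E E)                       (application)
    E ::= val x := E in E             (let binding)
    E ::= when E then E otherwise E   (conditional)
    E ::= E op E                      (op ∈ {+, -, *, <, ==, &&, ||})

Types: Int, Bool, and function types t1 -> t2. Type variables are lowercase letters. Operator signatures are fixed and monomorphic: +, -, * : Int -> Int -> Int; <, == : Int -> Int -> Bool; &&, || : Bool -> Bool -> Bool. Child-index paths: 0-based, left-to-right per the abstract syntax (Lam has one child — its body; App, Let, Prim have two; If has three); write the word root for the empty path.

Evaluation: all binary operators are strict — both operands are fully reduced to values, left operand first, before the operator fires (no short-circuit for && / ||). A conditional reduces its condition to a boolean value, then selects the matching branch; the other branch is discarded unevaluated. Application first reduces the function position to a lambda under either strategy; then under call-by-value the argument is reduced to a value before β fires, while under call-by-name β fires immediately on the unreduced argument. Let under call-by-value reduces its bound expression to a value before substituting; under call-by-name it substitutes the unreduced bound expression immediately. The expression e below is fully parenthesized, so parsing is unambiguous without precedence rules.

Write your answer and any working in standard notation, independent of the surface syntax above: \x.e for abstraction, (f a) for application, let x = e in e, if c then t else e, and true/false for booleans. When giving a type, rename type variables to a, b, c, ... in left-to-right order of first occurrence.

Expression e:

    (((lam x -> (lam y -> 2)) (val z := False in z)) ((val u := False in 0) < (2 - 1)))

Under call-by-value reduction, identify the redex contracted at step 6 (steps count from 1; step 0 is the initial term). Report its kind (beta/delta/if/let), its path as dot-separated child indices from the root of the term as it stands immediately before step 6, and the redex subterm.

Trace:
step 0: (((\x.(\y.2)) (let z = false in z)) ((let u = false in 0) < (2 - 1)))
step 1: [let@0.1] (((\x.(\y.2)) false) ((let u = false in 0) < (2 - 1)))
step 2: [beta@0] ((\y.2) ((let u = false in 0) < (2 - 1)))
step 3: [let@1.0] ((\y.2) (0 < (2 - 1)))
step 4: [delta@1.1] ((\y.2) (0 < 1))
step 5: [delta@1] ((\y.2) true)
step 6: [beta@root] 2

Answer: beta at root : ((\y.2) true)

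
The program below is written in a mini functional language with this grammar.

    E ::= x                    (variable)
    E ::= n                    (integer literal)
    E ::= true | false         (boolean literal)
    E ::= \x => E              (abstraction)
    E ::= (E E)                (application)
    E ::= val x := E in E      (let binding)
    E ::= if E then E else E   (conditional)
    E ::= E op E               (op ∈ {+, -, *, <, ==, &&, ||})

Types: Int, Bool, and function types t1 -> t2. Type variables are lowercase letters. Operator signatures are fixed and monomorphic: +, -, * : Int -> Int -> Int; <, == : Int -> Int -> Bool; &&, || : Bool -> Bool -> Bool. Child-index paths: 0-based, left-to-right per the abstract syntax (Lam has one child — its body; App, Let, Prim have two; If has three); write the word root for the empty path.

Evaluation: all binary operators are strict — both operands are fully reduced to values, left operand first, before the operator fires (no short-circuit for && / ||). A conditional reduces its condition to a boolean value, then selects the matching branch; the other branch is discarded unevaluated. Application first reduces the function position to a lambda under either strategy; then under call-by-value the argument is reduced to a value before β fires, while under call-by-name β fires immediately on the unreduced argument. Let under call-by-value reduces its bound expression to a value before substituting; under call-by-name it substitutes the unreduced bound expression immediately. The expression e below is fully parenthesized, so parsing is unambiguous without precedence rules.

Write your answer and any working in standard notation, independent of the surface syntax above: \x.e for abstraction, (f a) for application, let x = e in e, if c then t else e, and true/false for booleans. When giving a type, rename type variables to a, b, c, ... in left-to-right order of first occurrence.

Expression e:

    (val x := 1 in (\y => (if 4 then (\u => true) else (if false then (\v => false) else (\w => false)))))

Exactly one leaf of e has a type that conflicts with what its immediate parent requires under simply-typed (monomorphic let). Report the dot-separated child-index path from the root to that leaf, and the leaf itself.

Answer: 1.0.0 : 4

Derivation:
let x : Int
  unify Int ~ Bool
  FAIL: mismatch Int ~ Bool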